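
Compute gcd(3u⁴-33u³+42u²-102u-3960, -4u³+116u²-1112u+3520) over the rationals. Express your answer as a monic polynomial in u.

Repeated division with remainder:
  3u⁴-33u³+42u²-102u-3960 = (-(3/4)u-27/2)(-4u³+116u²-1112u+3520) + (774u²-12474u+43560)
  -4u³+116u²-1112u+3520 = (-(2/387)u+1108/16641)(774u²-12474u+43560) + (-(104160/1849)u+1145760/1849)
  774u²-12474u+43560 = (-(238521/17360)u+61017/868)(-(104160/1849)u+1145760/1849) + (0)
Last nonzero remainder: -(104160/1849)u+1145760/1849. Dividing through by -104160/1849 gives the monic gcd u-11.

u-11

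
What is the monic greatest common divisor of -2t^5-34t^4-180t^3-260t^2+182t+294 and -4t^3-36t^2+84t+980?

By polynomial division,
  -2t^5-34t^4-180t^3-260t^2+182t+294 = ((1/2)t^2+4t+39/2)(-4t^3-36t^2+84t+980) + (-384t^2-5376t-18816)
  -4t^3-36t^2+84t+980 = ((1/96)t-5/96)(-384t^2-5376t-18816) + (0)
Last nonzero remainder: -384t^2-5376t-18816. Dividing through by -384 gives the monic gcd t^2+14t+49.

t^2+14t+49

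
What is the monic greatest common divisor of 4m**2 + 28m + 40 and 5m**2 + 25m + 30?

m + 2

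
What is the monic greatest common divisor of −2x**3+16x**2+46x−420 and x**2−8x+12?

x−6

Euclidean algorithm in ℚ[x]:
  −2x**3+16x**2+46x−420 = (−2x)(x**2−8x+12) + (70x−420)
  x**2−8x+12 = ((1/70)x−1/35)(70x−420) + (0)
Last nonzero remainder: 70x−420. Dividing through by 70 gives the monic gcd x−6.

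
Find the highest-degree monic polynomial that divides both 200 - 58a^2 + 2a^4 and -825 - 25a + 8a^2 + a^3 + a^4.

-25 + a^2

Apply the Euclidean algorithm:
  2a^4 - 58a^2 + 200 = (2)(a^4 + a^3 + 8a^2 - 25a - 825) + (-2a^3 - 74a^2 + 50a + 1850)
  a^4 + a^3 + 8a^2 - 25a - 825 = (-(1/2)a + 18)(-2a^3 - 74a^2 + 50a + 1850) + (1365a^2 - 34125)
  -2a^3 - 74a^2 + 50a + 1850 = (-(2/1365)a - 74/1365)(1365a^2 - 34125) + (0)
Last nonzero remainder: 1365a^2 - 34125. Dividing through by 1365 gives the monic gcd a^2 - 25.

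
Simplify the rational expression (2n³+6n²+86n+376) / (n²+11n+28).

Apply the Euclidean algorithm:
  2n³+6n²+86n+376 = (2n-16)(n²+11n+28) + (206n+824)
  n²+11n+28 = ((1/206)n+7/206)(206n+824) + (0)
Last nonzero remainder: 206n+824. Dividing through by 206 gives the monic gcd n+4.
Cancel n+4 from numerator and denominator to get the reduced form.

(2n²-2n+94)/(n+7)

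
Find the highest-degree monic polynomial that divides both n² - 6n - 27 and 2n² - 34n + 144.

Euclidean algorithm in ℚ[n]:
  n² - 6n - 27 = (1/2)(2n² - 34n + 144) + (11n - 99)
  2n² - 34n + 144 = ((2/11)n - 16/11)(11n - 99) + (0)
Last nonzero remainder: 11n - 99. Dividing through by 11 gives the monic gcd n - 9.

n - 9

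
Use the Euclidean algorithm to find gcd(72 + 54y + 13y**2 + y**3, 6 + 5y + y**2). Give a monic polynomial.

3 + y

By polynomial division,
  y**3 + 13y**2 + 54y + 72 = (y + 8)(y**2 + 5y + 6) + (8y + 24)
  y**2 + 5y + 6 = ((1/8)y + 1/4)(8y + 24) + (0)
Last nonzero remainder: 8y + 24. Dividing through by 8 gives the monic gcd y + 3.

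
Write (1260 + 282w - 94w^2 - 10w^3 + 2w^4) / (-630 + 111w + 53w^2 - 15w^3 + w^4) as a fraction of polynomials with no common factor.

(10 + 2w)/(-5 + w)

By polynomial division,
  2w^4 - 10w^3 - 94w^2 + 282w + 1260 = (2)(w^4 - 15w^3 + 53w^2 + 111w - 630) + (20w^3 - 200w^2 + 60w + 2520)
  w^4 - 15w^3 + 53w^2 + 111w - 630 = ((1/20)w - 1/4)(20w^3 - 200w^2 + 60w + 2520) + (0)
Last nonzero remainder: 20w^3 - 200w^2 + 60w + 2520. Dividing through by 20 gives the monic gcd w^3 - 10w^2 + 3w + 126.
Cancel w^3 - 10w^2 + 3w + 126 from numerator and denominator to get the reduced form.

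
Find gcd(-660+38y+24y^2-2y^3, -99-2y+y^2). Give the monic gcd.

-11+y

Apply the Euclidean algorithm:
  -2y^3+24y^2+38y-660 = (-2y+20)(y^2-2y-99) + (-120y+1320)
  y^2-2y-99 = (-(1/120)y-3/40)(-120y+1320) + (0)
Last nonzero remainder: -120y+1320. Dividing through by -120 gives the monic gcd y-11.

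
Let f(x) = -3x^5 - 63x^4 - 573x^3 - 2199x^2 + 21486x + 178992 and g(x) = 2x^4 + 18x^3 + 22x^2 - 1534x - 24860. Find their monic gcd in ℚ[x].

x^3 + 19x^2 + 201x + 1243

Euclidean algorithm in ℚ[x]:
  -3x^5 - 63x^4 - 573x^3 - 2199x^2 + 21486x + 178992 = (-(3/2)x - 18)(2x^4 + 18x^3 + 22x^2 - 1534x - 24860) + (-216x^3 - 4104x^2 - 43416x - 268488)
  2x^4 + 18x^3 + 22x^2 - 1534x - 24860 = (-(1/108)x + 5/54)(-216x^3 - 4104x^2 - 43416x - 268488) + (0)
Last nonzero remainder: -216x^3 - 4104x^2 - 43416x - 268488. Dividing through by -216 gives the monic gcd x^3 + 19x^2 + 201x + 1243.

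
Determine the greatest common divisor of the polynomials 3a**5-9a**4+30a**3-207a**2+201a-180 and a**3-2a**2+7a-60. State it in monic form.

By polynomial division,
  3a**5-9a**4+30a**3-207a**2+201a-180 = (3a**2-3a+3)(a**3-2a**2+7a-60) + (0)
The last nonzero remainder a**3-2a**2+7a-60 is already monic.

a**3-2a**2+7a-60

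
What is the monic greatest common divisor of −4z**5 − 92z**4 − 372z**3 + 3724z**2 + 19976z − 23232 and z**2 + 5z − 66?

z**2 + 5z − 66

Apply the Euclidean algorithm:
  −4z**5 − 92z**4 − 372z**3 + 3724z**2 + 19976z − 23232 = (−4z**3 − 72z**2 − 276z + 352)(z**2 + 5z − 66) + (0)
The last nonzero remainder z**2 + 5z − 66 is already monic.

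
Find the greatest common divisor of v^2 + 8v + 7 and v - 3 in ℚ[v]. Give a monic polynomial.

Apply the Euclidean algorithm:
  v^2 + 8v + 7 = (v + 11)(v - 3) + (40)
  v - 3 = ((1/40)v - 3/40)(40) + (0)
The last nonzero remainder is the constant 40, so the polynomials are coprime and gcd = 1.

1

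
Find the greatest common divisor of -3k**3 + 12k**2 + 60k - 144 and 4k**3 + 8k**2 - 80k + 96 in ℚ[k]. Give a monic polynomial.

k - 2

Repeated division with remainder:
  -3k**3 + 12k**2 + 60k - 144 = (-3/4)(4k**3 + 8k**2 - 80k + 96) + (18k**2 - 72)
  4k**3 + 8k**2 - 80k + 96 = ((2/9)k + 4/9)(18k**2 - 72) + (-64k + 128)
  18k**2 - 72 = (-(9/32)k - 9/16)(-64k + 128) + (0)
Last nonzero remainder: -64k + 128. Dividing through by -64 gives the monic gcd k - 2.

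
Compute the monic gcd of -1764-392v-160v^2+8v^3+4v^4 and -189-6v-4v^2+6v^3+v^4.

By polynomial division,
  4v^4+8v^3-160v^2-392v-1764 = (4)(v^4+6v^3-4v^2-6v-189) + (-16v^3-144v^2-368v-1008)
  v^4+6v^3-4v^2-6v-189 = (-(1/16)v+3/16)(-16v^3-144v^2-368v-1008) + (0)
Last nonzero remainder: -16v^3-144v^2-368v-1008. Dividing through by -16 gives the monic gcd v^3+9v^2+23v+63.

63+23v+9v^2+v^3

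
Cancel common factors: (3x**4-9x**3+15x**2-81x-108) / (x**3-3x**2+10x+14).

Euclidean algorithm in ℚ[x]:
  3x**4-9x**3+15x**2-81x-108 = (3x)(x**3-3x**2+10x+14) + (-15x**2-123x-108)
  x**3-3x**2+10x+14 = (-(1/15)x+56/75)(-15x**2-123x-108) + ((2366/25)x+2366/25)
  -15x**2-123x-108 = (-(375/2366)x-1350/1183)((2366/25)x+2366/25) + (0)
Last nonzero remainder: (2366/25)x+2366/25. Dividing through by 2366/25 gives the monic gcd x+1.
Cancel x+1 from numerator and denominator to get the reduced form.

(3x**3-12x**2+27x-108)/(x**2-4x+14)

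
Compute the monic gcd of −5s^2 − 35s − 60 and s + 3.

Euclidean algorithm in ℚ[s]:
  −5s^2 − 35s − 60 = (−5s − 20)(s + 3) + (0)
The last nonzero remainder s + 3 is already monic.

s + 3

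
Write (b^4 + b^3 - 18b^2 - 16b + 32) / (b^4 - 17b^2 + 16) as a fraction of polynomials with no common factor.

(b + 2)/(b + 1)

Apply the Euclidean algorithm:
  b^4 + b^3 - 18b^2 - 16b + 32 = (b^4 - 17b^2 + 16) + (b^3 - b^2 - 16b + 16)
  b^4 - 17b^2 + 16 = (b + 1)(b^3 - b^2 - 16b + 16) + (0)
The last nonzero remainder b^3 - b^2 - 16b + 16 is already monic.
Cancel b^3 - b^2 - 16b + 16 from numerator and denominator to get the reduced form.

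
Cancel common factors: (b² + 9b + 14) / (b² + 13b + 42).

(b + 2)/(b + 6)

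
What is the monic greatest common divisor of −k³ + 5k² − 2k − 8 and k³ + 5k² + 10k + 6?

k + 1

Repeated division with remainder:
  −k³ + 5k² − 2k − 8 = (−1)(k³ + 5k² + 10k + 6) + (10k² + 8k − 2)
  k³ + 5k² + 10k + 6 = ((1/10)k + 21/50)(10k² + 8k − 2) + ((171/25)k + 171/25)
  10k² + 8k − 2 = ((250/171)k − 50/171)((171/25)k + 171/25) + (0)
Last nonzero remainder: (171/25)k + 171/25. Dividing through by 171/25 gives the monic gcd k + 1.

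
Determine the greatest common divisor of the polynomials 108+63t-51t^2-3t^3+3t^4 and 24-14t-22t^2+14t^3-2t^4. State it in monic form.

Apply the Euclidean algorithm:
  3t^4-3t^3-51t^2+63t+108 = (-3/2)(-2t^4+14t^3-22t^2-14t+24) + (18t^3-84t^2+42t+144)
  -2t^4+14t^3-22t^2-14t+24 = (-(1/9)t+7/27)(18t^3-84t^2+42t+144) + ((40/9)t^2-(80/9)t-40/3)
  18t^3-84t^2+42t+144 = ((81/20)t-54/5)((40/9)t^2-(80/9)t-40/3) + (0)
Last nonzero remainder: (40/9)t^2-(80/9)t-40/3. Dividing through by 40/9 gives the monic gcd t^2-2t-3.

-3-2t+t^2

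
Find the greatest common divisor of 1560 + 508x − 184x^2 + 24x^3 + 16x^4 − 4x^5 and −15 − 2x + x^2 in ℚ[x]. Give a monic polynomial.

Repeated division with remainder:
  −4x^5 + 16x^4 + 24x^3 − 184x^2 + 508x + 1560 = (−4x^3 + 8x^2 − 20x − 104)(x^2 − 2x − 15) + (0)
The last nonzero remainder x^2 − 2x − 15 is already monic.

−15 − 2x + x^2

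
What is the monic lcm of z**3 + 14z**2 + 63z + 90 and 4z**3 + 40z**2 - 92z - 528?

By polynomial division,
  z**3 + 14z**2 + 63z + 90 = (1/4)(4z**3 + 40z**2 - 92z - 528) + (4z**2 + 86z + 222)
  4z**3 + 40z**2 - 92z - 528 = (z - 23/2)(4z**2 + 86z + 222) + (675z + 2025)
  4z**2 + 86z + 222 = ((4/675)z + 74/675)(675z + 2025) + (0)
Last nonzero remainder: 675z + 2025. Dividing through by 675 gives the monic gcd z + 3.
Then lcm(f, g) = f·g / gcd(f, g); expanding and making the result monic gives the answer.

z**5 + 21z**4 + 117z**3 - 85z**2 - 2142z - 3960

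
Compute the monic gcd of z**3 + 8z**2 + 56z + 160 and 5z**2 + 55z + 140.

z + 4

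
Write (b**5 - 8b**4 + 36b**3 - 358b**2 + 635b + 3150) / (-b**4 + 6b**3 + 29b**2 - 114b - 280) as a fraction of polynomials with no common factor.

Repeated division with remainder:
  b**5 - 8b**4 + 36b**3 - 358b**2 + 635b + 3150 = (-b + 2)(-b**4 + 6b**3 + 29b**2 - 114b - 280) + (53b**3 - 530b**2 + 583b + 3710)
  -b**4 + 6b**3 + 29b**2 - 114b - 280 = (-(1/53)b - 4/53)(53b**3 - 530b**2 + 583b + 3710) + (0)
Last nonzero remainder: 53b**3 - 530b**2 + 583b + 3710. Dividing through by 53 gives the monic gcd b**3 - 10b**2 + 11b + 70.
Cancel b**3 - 10b**2 + 11b + 70 from numerator and denominator to get the reduced form.

(-b**2 - 2b - 45)/(b + 4)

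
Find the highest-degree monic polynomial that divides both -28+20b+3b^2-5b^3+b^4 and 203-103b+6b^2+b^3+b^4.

Apply the Euclidean algorithm:
  b^4-5b^3+3b^2+20b-28 = (b^4+b^3+6b^2-103b+203) + (-6b^3-3b^2+123b-231)
  b^4+b^3+6b^2-103b+203 = (-(1/6)b-1/12)(-6b^3-3b^2+123b-231) + ((105/4)b^2-(525/4)b+735/4)
  -6b^3-3b^2+123b-231 = (-(8/35)b-44/35)((105/4)b^2-(525/4)b+735/4) + (0)
Last nonzero remainder: (105/4)b^2-(525/4)b+735/4. Dividing through by 105/4 gives the monic gcd b^2-5b+7.

7-5b+b^2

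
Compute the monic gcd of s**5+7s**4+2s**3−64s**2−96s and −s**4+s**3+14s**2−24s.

Repeated division with remainder:
  s**5+7s**4+2s**3−64s**2−96s = (−s−8)(−s**4+s**3+14s**2−24s) + (24s**3+24s**2−288s)
  −s**4+s**3+14s**2−24s = (−(1/24)s+1/12)(24s**3+24s**2−288s) + (0)
Last nonzero remainder: 24s**3+24s**2−288s. Dividing through by 24 gives the monic gcd s**3+s**2−12s.

s**3+s**2−12s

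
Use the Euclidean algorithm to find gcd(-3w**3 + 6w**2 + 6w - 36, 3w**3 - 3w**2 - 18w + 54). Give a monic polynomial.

Euclidean algorithm in ℚ[w]:
  -3w**3 + 6w**2 + 6w - 36 = (-1)(3w**3 - 3w**2 - 18w + 54) + (3w**2 - 12w + 18)
  3w**3 - 3w**2 - 18w + 54 = (w + 3)(3w**2 - 12w + 18) + (0)
Last nonzero remainder: 3w**2 - 12w + 18. Dividing through by 3 gives the monic gcd w**2 - 4w + 6.

w**2 - 4w + 6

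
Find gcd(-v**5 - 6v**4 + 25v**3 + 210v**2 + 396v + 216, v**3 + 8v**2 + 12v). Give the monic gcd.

v**2 + 8v + 12

Apply the Euclidean algorithm:
  -v**5 - 6v**4 + 25v**3 + 210v**2 + 396v + 216 = (-v**2 + 2v + 21)(v**3 + 8v**2 + 12v) + (18v**2 + 144v + 216)
  v**3 + 8v**2 + 12v = ((1/18)v)(18v**2 + 144v + 216) + (0)
Last nonzero remainder: 18v**2 + 144v + 216. Dividing through by 18 gives the monic gcd v**2 + 8v + 12.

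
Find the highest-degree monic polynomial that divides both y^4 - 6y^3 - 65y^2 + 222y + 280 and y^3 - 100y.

y - 10

Euclidean algorithm in ℚ[y]:
  y^4 - 6y^3 - 65y^2 + 222y + 280 = (y - 6)(y^3 - 100y) + (35y^2 - 378y + 280)
  y^3 - 100y = ((1/35)y + 54/175)(35y^2 - 378y + 280) + ((216/25)y - 432/5)
  35y^2 - 378y + 280 = ((875/216)y - 175/54)((216/25)y - 432/5) + (0)
Last nonzero remainder: (216/25)y - 432/5. Dividing through by 216/25 gives the monic gcd y - 10.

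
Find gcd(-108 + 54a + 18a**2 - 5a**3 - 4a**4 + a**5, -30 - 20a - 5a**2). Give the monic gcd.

By polynomial division,
  a**5 - 4a**4 - 5a**3 + 18a**2 + 54a - 108 = (-(1/5)a**3 + (8/5)a**2 - (21/5)a + 18/5)(-5a**2 - 20a - 30) + (0)
Last nonzero remainder: -5a**2 - 20a - 30. Dividing through by -5 gives the monic gcd a**2 + 4a + 6.

6 + 4a + a**2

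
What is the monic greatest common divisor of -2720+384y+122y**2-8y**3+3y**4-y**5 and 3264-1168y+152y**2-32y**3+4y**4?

Apply the Euclidean algorithm:
  -y**5+3y**4-8y**3+122y**2+384y-2720 = (-(1/4)y-5/4)(4y**4-32y**3+152y**2-1168y+3264) + (-10y**3+20y**2-260y+1360)
  4y**4-32y**3+152y**2-1168y+3264 = (-(2/5)y+12/5)(-10y**3+20y**2-260y+1360) + (0)
Last nonzero remainder: -10y**3+20y**2-260y+1360. Dividing through by -10 gives the monic gcd y**3-2y**2+26y-136.

-136+26y-2y**2+y**3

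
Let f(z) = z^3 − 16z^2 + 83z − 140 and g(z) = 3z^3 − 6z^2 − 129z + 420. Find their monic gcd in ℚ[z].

Euclidean algorithm in ℚ[z]:
  z^3 − 16z^2 + 83z − 140 = (1/3)(3z^3 − 6z^2 − 129z + 420) + (−14z^2 + 126z − 280)
  3z^3 − 6z^2 − 129z + 420 = (−(3/14)z − 3/2)(−14z^2 + 126z − 280) + (0)
Last nonzero remainder: −14z^2 + 126z − 280. Dividing through by −14 gives the monic gcd z^2 − 9z + 20.

z^2 − 9z + 20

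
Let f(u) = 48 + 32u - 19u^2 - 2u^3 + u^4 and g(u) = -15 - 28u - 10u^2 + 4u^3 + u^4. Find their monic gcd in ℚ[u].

-3 - 2u + u^2

Euclidean algorithm in ℚ[u]:
  u^4 - 2u^3 - 19u^2 + 32u + 48 = (u^4 + 4u^3 - 10u^2 - 28u - 15) + (-6u^3 - 9u^2 + 60u + 63)
  u^4 + 4u^3 - 10u^2 - 28u - 15 = (-(1/6)u - 5/12)(-6u^3 - 9u^2 + 60u + 63) + (-(15/4)u^2 + (15/2)u + 45/4)
  -6u^3 - 9u^2 + 60u + 63 = ((8/5)u + 28/5)(-(15/4)u^2 + (15/2)u + 45/4) + (0)
Last nonzero remainder: -(15/4)u^2 + (15/2)u + 45/4. Dividing through by -15/4 gives the monic gcd u^2 - 2u - 3.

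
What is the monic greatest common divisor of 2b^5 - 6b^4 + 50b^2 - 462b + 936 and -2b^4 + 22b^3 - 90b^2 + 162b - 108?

Apply the Euclidean algorithm:
  2b^5 - 6b^4 + 50b^2 - 462b + 936 = (-b - 8)(-2b^4 + 22b^3 - 90b^2 + 162b - 108) + (86b^3 - 508b^2 + 726b + 72)
  -2b^4 + 22b^3 - 90b^2 + 162b - 108 = (-(1/43)b + 219/1849)(86b^3 - 508b^2 + 726b + 72) + (-(23940/1849)b^2 + (143640/1849)b - 215460/1849)
  86b^3 - 508b^2 + 726b + 72 = (-(79507/11970)b - 3698/5985)(-(23940/1849)b^2 + (143640/1849)b - 215460/1849) + (0)
Last nonzero remainder: -(23940/1849)b^2 + (143640/1849)b - 215460/1849. Dividing through by -23940/1849 gives the monic gcd b^2 - 6b + 9.

b^2 - 6b + 9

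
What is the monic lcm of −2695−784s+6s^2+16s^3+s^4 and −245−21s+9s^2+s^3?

Apply the Euclidean algorithm:
  s^4+16s^3+6s^2−784s−2695 = (s+7)(s^3+9s^2−21s−245) + (−36s^2−392s−980)
  s^3+9s^2−21s−245 = (−(1/36)s+17/324)(−36s^2−392s−980) + (−(2240/81)s−15680/81)
  −36s^2−392s−980 = ((729/560)s+81/16)(−(2240/81)s−15680/81) + (0)
Last nonzero remainder: −(2240/81)s−15680/81. Dividing through by −2240/81 gives the monic gcd s+7.
Then lcm(f, g) = f·g / gcd(f, g); expanding and making the result monic gives the answer.

94325+22050s−4473s^2−1332s^3+3s^4+18s^5+s^6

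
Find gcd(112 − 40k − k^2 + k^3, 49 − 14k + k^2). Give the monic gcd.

1

Euclidean algorithm in ℚ[k]:
  k^3 − k^2 − 40k + 112 = (k + 13)(k^2 − 14k + 49) + (93k − 525)
  k^2 − 14k + 49 = ((1/93)k − 259/2883)(93k − 525) + (1764/961)
  93k − 525 = ((29791/588)k − 24025/84)(1764/961) + (0)
The last nonzero remainder is the constant 1764/961, so the polynomials are coprime and gcd = 1.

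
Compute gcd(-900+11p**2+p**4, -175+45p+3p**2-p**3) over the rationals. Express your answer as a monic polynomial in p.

Euclidean algorithm in ℚ[p]:
  p**4+11p**2-900 = (-p-3)(-p**3+3p**2+45p-175) + (65p**2-40p-1425)
  -p**3+3p**2+45p-175 = (-(1/65)p+31/845)(65p**2-40p-1425) + ((4148/169)p-20740/169)
  65p**2-40p-1425 = ((10985/4148)p+48165/4148)((4148/169)p-20740/169) + (0)
Last nonzero remainder: (4148/169)p-20740/169. Dividing through by 4148/169 gives the monic gcd p-5.

-5+p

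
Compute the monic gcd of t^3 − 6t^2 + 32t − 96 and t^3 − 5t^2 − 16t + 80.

Apply the Euclidean algorithm:
  t^3 − 6t^2 + 32t − 96 = (t^3 − 5t^2 − 16t + 80) + (−t^2 + 48t − 176)
  t^3 − 5t^2 − 16t + 80 = (−t − 43)(−t^2 + 48t − 176) + (1872t − 7488)
  −t^2 + 48t − 176 = (−(1/1872)t + 11/468)(1872t − 7488) + (0)
Last nonzero remainder: 1872t − 7488. Dividing through by 1872 gives the monic gcd t − 4.

t − 4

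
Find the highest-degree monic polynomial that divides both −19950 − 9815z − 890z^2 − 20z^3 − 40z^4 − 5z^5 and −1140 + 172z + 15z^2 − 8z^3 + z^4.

190 + 3z − 2z^2 + z^3

Euclidean algorithm in ℚ[z]:
  −5z^5 − 40z^4 − 20z^3 − 890z^2 − 9815z − 19950 = (−5z − 80)(z^4 − 8z^3 + 15z^2 + 172z − 1140) + (−585z^3 + 1170z^2 − 1755z − 111150)
  z^4 − 8z^3 + 15z^2 + 172z − 1140 = (−(1/585)z + 2/195)(−585z^3 + 1170z^2 − 1755z − 111150) + (0)
Last nonzero remainder: −585z^3 + 1170z^2 − 1755z − 111150. Dividing through by −585 gives the monic gcd z^3 − 2z^2 + 3z + 190.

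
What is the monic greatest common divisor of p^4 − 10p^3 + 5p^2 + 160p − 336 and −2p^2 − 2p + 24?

p^2 + p − 12

Euclidean algorithm in ℚ[p]:
  p^4 − 10p^3 + 5p^2 + 160p − 336 = (−(1/2)p^2 + (11/2)p − 14)(−2p^2 − 2p + 24) + (0)
Last nonzero remainder: −2p^2 − 2p + 24. Dividing through by −2 gives the monic gcd p^2 + p − 12.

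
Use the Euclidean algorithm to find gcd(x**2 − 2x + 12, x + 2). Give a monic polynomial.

1

By polynomial division,
  x**2 − 2x + 12 = (x − 4)(x + 2) + (20)
  x + 2 = ((1/20)x + 1/10)(20) + (0)
The last nonzero remainder is the constant 20, so the polynomials are coprime and gcd = 1.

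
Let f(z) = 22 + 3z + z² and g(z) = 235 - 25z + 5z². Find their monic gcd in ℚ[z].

1

Apply the Euclidean algorithm:
  z² + 3z + 22 = (1/5)(5z² - 25z + 235) + (8z - 25)
  5z² - 25z + 235 = ((5/8)z - 75/64)(8z - 25) + (13165/64)
  8z - 25 = ((512/13165)z - 320/2633)(13165/64) + (0)
The last nonzero remainder is the constant 13165/64, so the polynomials are coprime and gcd = 1.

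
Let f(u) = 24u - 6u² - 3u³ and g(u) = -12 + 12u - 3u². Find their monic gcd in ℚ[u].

Apply the Euclidean algorithm:
  -3u³ - 6u² + 24u = (u + 6)(-3u² + 12u - 12) + (-36u + 72)
  -3u² + 12u - 12 = ((1/12)u - 1/6)(-36u + 72) + (0)
Last nonzero remainder: -36u + 72. Dividing through by -36 gives the monic gcd u - 2.

-2 + u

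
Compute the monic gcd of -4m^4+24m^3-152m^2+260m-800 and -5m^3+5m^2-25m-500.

Apply the Euclidean algorithm:
  -4m^4+24m^3-152m^2+260m-800 = ((4/5)m-4)(-5m^3+5m^2-25m-500) + (-112m^2+560m-2800)
  -5m^3+5m^2-25m-500 = ((5/112)m+5/28)(-112m^2+560m-2800) + (0)
Last nonzero remainder: -112m^2+560m-2800. Dividing through by -112 gives the monic gcd m^2-5m+25.

m^2-5m+25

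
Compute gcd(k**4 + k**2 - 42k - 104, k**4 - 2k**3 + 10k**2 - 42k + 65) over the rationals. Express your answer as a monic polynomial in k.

Euclidean algorithm in ℚ[k]:
  k**4 + k**2 - 42k - 104 = (k**4 - 2k**3 + 10k**2 - 42k + 65) + (2k**3 - 9k**2 - 169)
  k**4 - 2k**3 + 10k**2 - 42k + 65 = ((1/2)k + 5/4)(2k**3 - 9k**2 - 169) + ((85/4)k**2 + (85/2)k + 1105/4)
  2k**3 - 9k**2 - 169 = ((8/85)k - 52/85)((85/4)k**2 + (85/2)k + 1105/4) + (0)
Last nonzero remainder: (85/4)k**2 + (85/2)k + 1105/4. Dividing through by 85/4 gives the monic gcd k**2 + 2k + 13.

k**2 + 2k + 13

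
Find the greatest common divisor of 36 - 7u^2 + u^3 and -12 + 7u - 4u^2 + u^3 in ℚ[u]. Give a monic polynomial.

Euclidean algorithm in ℚ[u]:
  u^3 - 7u^2 + 36 = (u^3 - 4u^2 + 7u - 12) + (-3u^2 - 7u + 48)
  u^3 - 4u^2 + 7u - 12 = (-(1/3)u + 19/9)(-3u^2 - 7u + 48) + ((340/9)u - 340/3)
  -3u^2 - 7u + 48 = (-(27/340)u - 36/85)((340/9)u - 340/3) + (0)
Last nonzero remainder: (340/9)u - 340/3. Dividing through by 340/9 gives the monic gcd u - 3.

-3 + u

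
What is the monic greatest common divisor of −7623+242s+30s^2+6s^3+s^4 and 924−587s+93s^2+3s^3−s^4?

Apply the Euclidean algorithm:
  s^4+6s^3+30s^2+242s−7623 = (−1)(−s^4+3s^3+93s^2−587s+924) + (9s^3+123s^2−345s−6699)
  −s^4+3s^3+93s^2−587s+924 = (−(1/9)s+50/27)(9s^3+123s^2−345s−6699) + (−(1558/9)s^2−(6232/9)s+119966/9)
  9s^3+123s^2−345s−6699 = (−(81/1558)s−783/1558)(−(1558/9)s^2−(6232/9)s+119966/9) + (0)
Last nonzero remainder: −(1558/9)s^2−(6232/9)s+119966/9. Dividing through by −1558/9 gives the monic gcd s^2+4s−77.

−77+4s+s^2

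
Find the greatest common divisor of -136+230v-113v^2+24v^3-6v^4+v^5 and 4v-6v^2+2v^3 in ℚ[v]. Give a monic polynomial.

2-3v+v^2

By polynomial division,
  v^5-6v^4+24v^3-113v^2+230v-136 = ((1/2)v^2-(3/2)v+13/2)(2v^3-6v^2+4v) + (-68v^2+204v-136)
  2v^3-6v^2+4v = (-(1/34)v)(-68v^2+204v-136) + (0)
Last nonzero remainder: -68v^2+204v-136. Dividing through by -68 gives the monic gcd v^2-3v+2.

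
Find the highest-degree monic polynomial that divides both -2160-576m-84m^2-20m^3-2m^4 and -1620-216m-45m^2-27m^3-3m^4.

36+12m+m^2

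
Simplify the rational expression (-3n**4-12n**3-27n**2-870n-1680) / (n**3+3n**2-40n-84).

(-3n**2+15n-120)/(n-6)

Apply the Euclidean algorithm:
  -3n**4-12n**3-27n**2-870n-1680 = (-3n-3)(n**3+3n**2-40n-84) + (-138n**2-1242n-1932)
  n**3+3n**2-40n-84 = (-(1/138)n+1/23)(-138n**2-1242n-1932) + (0)
Last nonzero remainder: -138n**2-1242n-1932. Dividing through by -138 gives the monic gcd n**2+9n+14.
Cancel n**2+9n+14 from numerator and denominator to get the reduced form.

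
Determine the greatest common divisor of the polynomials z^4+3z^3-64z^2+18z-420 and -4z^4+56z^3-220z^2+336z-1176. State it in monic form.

z^3-7z^2+6z-42

Apply the Euclidean algorithm:
  z^4+3z^3-64z^2+18z-420 = (-1/4)(-4z^4+56z^3-220z^2+336z-1176) + (17z^3-119z^2+102z-714)
  -4z^4+56z^3-220z^2+336z-1176 = (-(4/17)z+28/17)(17z^3-119z^2+102z-714) + (0)
Last nonzero remainder: 17z^3-119z^2+102z-714. Dividing through by 17 gives the monic gcd z^3-7z^2+6z-42.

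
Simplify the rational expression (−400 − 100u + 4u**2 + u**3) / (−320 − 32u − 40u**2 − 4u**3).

Repeated division with remainder:
  u**3 + 4u**2 − 100u − 400 = (−1/4)(−4u**3 − 40u**2 − 32u − 320) + (−6u**2 − 108u − 480)
  −4u**3 − 40u**2 − 32u − 320 = ((2/3)u − 16/3)(−6u**2 − 108u − 480) + (−288u − 2880)
  −6u**2 − 108u − 480 = ((1/48)u + 1/6)(−288u − 2880) + (0)
Last nonzero remainder: −288u − 2880. Dividing through by −288 gives the monic gcd u + 10.
Cancel u + 10 from numerator and denominator to get the reduced form.

(40 + 6u − u**2)/(32 + 4u**2)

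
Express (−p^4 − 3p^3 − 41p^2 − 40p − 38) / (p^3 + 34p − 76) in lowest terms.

(−p^2 − p − 1)/(p − 2)

Apply the Euclidean algorithm:
  −p^4 − 3p^3 − 41p^2 − 40p − 38 = (−p − 3)(p^3 + 34p − 76) + (−7p^2 − 14p − 266)
  p^3 + 34p − 76 = (−(1/7)p + 2/7)(−7p^2 − 14p − 266) + (0)
Last nonzero remainder: −7p^2 − 14p − 266. Dividing through by −7 gives the monic gcd p^2 + 2p + 38.
Cancel p^2 + 2p + 38 from numerator and denominator to get the reduced form.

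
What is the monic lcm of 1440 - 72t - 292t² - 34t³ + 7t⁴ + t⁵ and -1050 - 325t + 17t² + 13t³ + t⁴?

Apply the Euclidean algorithm:
  t⁵ + 7t⁴ - 34t³ - 292t² - 72t + 1440 = (t - 6)(t⁴ + 13t³ + 17t² - 325t - 1050) + (27t³ + 135t² - 972t - 4860)
  t⁴ + 13t³ + 17t² - 325t - 1050 = ((1/27)t + 8/27)(27t³ + 135t² - 972t - 4860) + (13t² + 143t + 390)
  27t³ + 135t² - 972t - 4860 = ((27/13)t - 162/13)(13t² + 143t + 390) + (0)
Last nonzero remainder: 13t² + 143t + 390. Dividing through by 13 gives the monic gcd t² + 11t + 30.
Then lcm(f, g) = f·g / gcd(f, g); expanding and making the result monic gives the answer.

-50400 + 5400t + 11516t² + 534t³ - 605t⁴ - 55t⁵ + 9t⁶ + t⁷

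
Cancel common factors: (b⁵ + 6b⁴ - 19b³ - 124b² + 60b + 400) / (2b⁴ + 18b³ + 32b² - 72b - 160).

(b² + b - 20)/(2b + 8)

Repeated division with remainder:
  b⁵ + 6b⁴ - 19b³ - 124b² + 60b + 400 = ((1/2)b - 3/2)(2b⁴ + 18b³ + 32b² - 72b - 160) + (-8b³ - 40b² + 32b + 160)
  2b⁴ + 18b³ + 32b² - 72b - 160 = (-(1/4)b - 1)(-8b³ - 40b² + 32b + 160) + (0)
Last nonzero remainder: -8b³ - 40b² + 32b + 160. Dividing through by -8 gives the monic gcd b³ + 5b² - 4b - 20.
Cancel b³ + 5b² - 4b - 20 from numerator and denominator to get the reduced form.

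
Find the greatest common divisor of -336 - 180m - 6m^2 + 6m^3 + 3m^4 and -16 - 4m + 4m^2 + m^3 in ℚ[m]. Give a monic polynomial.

2 + m

By polynomial division,
  3m^4 + 6m^3 - 6m^2 - 180m - 336 = (3m - 6)(m^3 + 4m^2 - 4m - 16) + (30m^2 - 156m - 432)
  m^3 + 4m^2 - 4m - 16 = ((1/30)m + 23/75)(30m^2 - 156m - 432) + ((1456/25)m + 2912/25)
  30m^2 - 156m - 432 = ((375/728)m - 675/182)((1456/25)m + 2912/25) + (0)
Last nonzero remainder: (1456/25)m + 2912/25. Dividing through by 1456/25 gives the monic gcd m + 2.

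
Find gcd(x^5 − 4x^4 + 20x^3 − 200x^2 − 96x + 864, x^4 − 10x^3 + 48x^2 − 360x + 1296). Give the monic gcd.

Apply the Euclidean algorithm:
  x^5 − 4x^4 + 20x^3 − 200x^2 − 96x + 864 = (x + 6)(x^4 − 10x^3 + 48x^2 − 360x + 1296) + (32x^3 − 128x^2 + 768x − 6912)
  x^4 − 10x^3 + 48x^2 − 360x + 1296 = ((1/32)x − 3/16)(32x^3 − 128x^2 + 768x − 6912) + (0)
Last nonzero remainder: 32x^3 − 128x^2 + 768x − 6912. Dividing through by 32 gives the monic gcd x^3 − 4x^2 + 24x − 216.

x^3 − 4x^2 + 24x − 216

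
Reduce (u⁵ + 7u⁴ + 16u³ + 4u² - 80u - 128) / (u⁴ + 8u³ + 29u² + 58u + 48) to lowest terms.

(u² + 2u - 8)/(u + 3)

Repeated division with remainder:
  u⁵ + 7u⁴ + 16u³ + 4u² - 80u - 128 = (u - 1)(u⁴ + 8u³ + 29u² + 58u + 48) + (-5u³ - 25u² - 70u - 80)
  u⁴ + 8u³ + 29u² + 58u + 48 = (-(1/5)u - 3/5)(-5u³ - 25u² - 70u - 80) + (0)
Last nonzero remainder: -5u³ - 25u² - 70u - 80. Dividing through by -5 gives the monic gcd u³ + 5u² + 14u + 16.
Cancel u³ + 5u² + 14u + 16 from numerator and denominator to get the reduced form.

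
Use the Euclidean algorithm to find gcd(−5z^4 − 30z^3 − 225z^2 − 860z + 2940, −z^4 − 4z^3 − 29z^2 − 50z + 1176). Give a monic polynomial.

By polynomial division,
  −5z^4 − 30z^3 − 225z^2 − 860z + 2940 = (5)(−z^4 − 4z^3 − 29z^2 − 50z + 1176) + (−10z^3 − 80z^2 − 610z − 2940)
  −z^4 − 4z^3 − 29z^2 − 50z + 1176 = ((1/10)z − 2/5)(−10z^3 − 80z^2 − 610z − 2940) + (0)
Last nonzero remainder: −10z^3 − 80z^2 − 610z − 2940. Dividing through by −10 gives the monic gcd z^3 + 8z^2 + 61z + 294.

z^3 + 8z^2 + 61z + 294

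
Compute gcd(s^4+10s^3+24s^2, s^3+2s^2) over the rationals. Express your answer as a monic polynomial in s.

Repeated division with remainder:
  s^4+10s^3+24s^2 = (s+8)(s^3+2s^2) + (8s^2)
  s^3+2s^2 = ((1/8)s+1/4)(8s^2) + (0)
Last nonzero remainder: 8s^2. Dividing through by 8 gives the monic gcd s^2.

s^2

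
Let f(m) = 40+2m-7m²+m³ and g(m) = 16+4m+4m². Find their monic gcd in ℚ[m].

Repeated division with remainder:
  m³-7m²+2m+40 = ((1/4)m-2)(4m²+4m+16) + (6m+72)
  4m²+4m+16 = ((2/3)m-22/3)(6m+72) + (544)
  6m+72 = ((3/272)m+9/68)(544) + (0)
The last nonzero remainder is the constant 544, so the polynomials are coprime and gcd = 1.

1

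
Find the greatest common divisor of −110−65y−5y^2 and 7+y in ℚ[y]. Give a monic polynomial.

1

By polynomial division,
  −5y^2−65y−110 = (−5y−30)(y+7) + (100)
  y+7 = ((1/100)y+7/100)(100) + (0)
The last nonzero remainder is the constant 100, so the polynomials are coprime and gcd = 1.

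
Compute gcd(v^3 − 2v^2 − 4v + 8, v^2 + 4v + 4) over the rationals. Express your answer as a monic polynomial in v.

v + 2

Repeated division with remainder:
  v^3 − 2v^2 − 4v + 8 = (v − 6)(v^2 + 4v + 4) + (16v + 32)
  v^2 + 4v + 4 = ((1/16)v + 1/8)(16v + 32) + (0)
Last nonzero remainder: 16v + 32. Dividing through by 16 gives the monic gcd v + 2.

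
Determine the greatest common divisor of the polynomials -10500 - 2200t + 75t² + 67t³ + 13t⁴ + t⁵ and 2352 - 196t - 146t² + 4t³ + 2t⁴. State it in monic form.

42 + 13t + t²

Repeated division with remainder:
  t⁵ + 13t⁴ + 67t³ + 75t² - 2200t - 10500 = ((1/2)t + 11/2)(2t⁴ + 4t³ - 146t² - 196t + 2352) + (118t³ + 976t² - 2298t - 23436)
  2t⁴ + 4t³ - 146t² - 196t + 2352 = ((1/59)t - 370/3481)(118t³ + 976t² - 2298t - 23436) + (-(11524/3481)t² - (149812/3481)t - 484008/3481)
  118t³ + 976t² - 2298t - 23436 = (-(205379/5762)t + 971199/5762)(-(11524/3481)t² - (149812/3481)t - 484008/3481) + (0)
Last nonzero remainder: -(11524/3481)t² - (149812/3481)t - 484008/3481. Dividing through by -11524/3481 gives the monic gcd t² + 13t + 42.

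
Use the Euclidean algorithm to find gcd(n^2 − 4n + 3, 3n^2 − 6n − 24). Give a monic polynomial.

1

Repeated division with remainder:
  n^2 − 4n + 3 = (1/3)(3n^2 − 6n − 24) + (−2n + 11)
  3n^2 − 6n − 24 = (−(3/2)n − 21/4)(−2n + 11) + (135/4)
  −2n + 11 = (−(8/135)n + 44/135)(135/4) + (0)
The last nonzero remainder is the constant 135/4, so the polynomials are coprime and gcd = 1.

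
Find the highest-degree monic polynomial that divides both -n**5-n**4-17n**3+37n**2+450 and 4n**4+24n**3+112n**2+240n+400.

n**2+2n+10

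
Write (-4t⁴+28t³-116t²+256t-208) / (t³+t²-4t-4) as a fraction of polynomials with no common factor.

By polynomial division,
  -4t⁴+28t³-116t²+256t-208 = (-4t+32)(t³+t²-4t-4) + (-164t²+368t-80)
  t³+t²-4t-4 = (-(1/164)t-133/6724)(-164t²+368t-80) + ((4692/1681)t-9384/1681)
  -164t²+368t-80 = (-(68921/1173)t+16810/1173)((4692/1681)t-9384/1681) + (0)
Last nonzero remainder: (4692/1681)t-9384/1681. Dividing through by 4692/1681 gives the monic gcd t-2.
Cancel t-2 from numerator and denominator to get the reduced form.

(-4t³+20t²-76t+104)/(t²+3t+2)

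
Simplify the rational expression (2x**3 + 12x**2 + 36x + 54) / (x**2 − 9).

By polynomial division,
  2x**3 + 12x**2 + 36x + 54 = (2x + 12)(x**2 − 9) + (54x + 162)
  x**2 − 9 = ((1/54)x − 1/18)(54x + 162) + (0)
Last nonzero remainder: 54x + 162. Dividing through by 54 gives the monic gcd x + 3.
Cancel x + 3 from numerator and denominator to get the reduced form.

(2x**2 + 6x + 18)/(x − 3)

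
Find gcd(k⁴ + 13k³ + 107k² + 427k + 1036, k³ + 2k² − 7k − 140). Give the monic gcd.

k² + 7k + 28

By polynomial division,
  k⁴ + 13k³ + 107k² + 427k + 1036 = (k + 11)(k³ + 2k² − 7k − 140) + (92k² + 644k + 2576)
  k³ + 2k² − 7k − 140 = ((1/92)k − 5/92)(92k² + 644k + 2576) + (0)
Last nonzero remainder: 92k² + 644k + 2576. Dividing through by 92 gives the monic gcd k² + 7k + 28.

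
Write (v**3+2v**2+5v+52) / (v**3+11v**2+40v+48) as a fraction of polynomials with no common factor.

By polynomial division,
  v**3+2v**2+5v+52 = (v**3+11v**2+40v+48) + (-9v**2-35v+4)
  v**3+11v**2+40v+48 = (-(1/9)v-64/81)(-9v**2-35v+4) + ((1036/81)v+4144/81)
  -9v**2-35v+4 = (-(729/1036)v+81/1036)((1036/81)v+4144/81) + (0)
Last nonzero remainder: (1036/81)v+4144/81. Dividing through by 1036/81 gives the monic gcd v+4.
Cancel v+4 from numerator and denominator to get the reduced form.

(v**2-2v+13)/(v**2+7v+12)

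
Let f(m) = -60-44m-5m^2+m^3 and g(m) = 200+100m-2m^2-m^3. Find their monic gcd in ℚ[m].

-20-8m+m^2

Apply the Euclidean algorithm:
  m^3-5m^2-44m-60 = (-1)(-m^3-2m^2+100m+200) + (-7m^2+56m+140)
  -m^3-2m^2+100m+200 = ((1/7)m+10/7)(-7m^2+56m+140) + (0)
Last nonzero remainder: -7m^2+56m+140. Dividing through by -7 gives the monic gcd m^2-8m-20.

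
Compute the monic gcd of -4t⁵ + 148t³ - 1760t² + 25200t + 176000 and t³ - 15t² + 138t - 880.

Repeated division with remainder:
  -4t⁵ + 148t³ - 1760t² + 25200t + 176000 = (-4t² - 60t - 200)(t³ - 15t² + 138t - 880) + (0)
The last nonzero remainder t³ - 15t² + 138t - 880 is already monic.

t³ - 15t² + 138t - 880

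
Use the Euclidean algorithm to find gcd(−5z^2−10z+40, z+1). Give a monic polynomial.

Repeated division with remainder:
  −5z^2−10z+40 = (−5z−5)(z+1) + (45)
  z+1 = ((1/45)z+1/45)(45) + (0)
The last nonzero remainder is the constant 45, so the polynomials are coprime and gcd = 1.

1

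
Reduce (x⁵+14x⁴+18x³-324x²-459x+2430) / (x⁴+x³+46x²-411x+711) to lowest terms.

Apply the Euclidean algorithm:
  x⁵+14x⁴+18x³-324x²-459x+2430 = (x+13)(x⁴+x³+46x²-411x+711) + (-41x³-511x²+4173x-6813)
  x⁴+x³+46x²-411x+711 = (-(1/41)x+470/1681)(-41x³-511x²+4173x-6813) + ((488589/1681)x²-(2931534/1681)x+4397301/1681)
  -41x³-511x²+4173x-6813 = (-(68921/488589)x-1272517/488589)((488589/1681)x²-(2931534/1681)x+4397301/1681) + (0)
Last nonzero remainder: (488589/1681)x²-(2931534/1681)x+4397301/1681. Dividing through by 488589/1681 gives the monic gcd x²-6x+9.
Cancel x²-6x+9 from numerator and denominator to get the reduced form.

(x³+20x²+129x+270)/(x²+7x+79)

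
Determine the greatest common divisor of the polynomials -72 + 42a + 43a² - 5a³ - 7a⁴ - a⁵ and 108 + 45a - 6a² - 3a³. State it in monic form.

9 + 6a + a²

Apply the Euclidean algorithm:
  -a⁵ - 7a⁴ - 5a³ + 43a² + 42a - 72 = ((1/3)a² + (5/3)a + 10/3)(-3a³ - 6a² + 45a + 108) + (-48a² - 288a - 432)
  -3a³ - 6a² + 45a + 108 = ((1/16)a - 1/4)(-48a² - 288a - 432) + (0)
Last nonzero remainder: -48a² - 288a - 432. Dividing through by -48 gives the monic gcd a² + 6a + 9.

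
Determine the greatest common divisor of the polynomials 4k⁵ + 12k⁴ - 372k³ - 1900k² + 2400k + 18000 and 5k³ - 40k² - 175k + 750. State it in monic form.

k³ - 8k² - 35k + 150

Apply the Euclidean algorithm:
  4k⁵ + 12k⁴ - 372k³ - 1900k² + 2400k + 18000 = ((4/5)k² + (44/5)k + 24)(5k³ - 40k² - 175k + 750) + (0)
Last nonzero remainder: 5k³ - 40k² - 175k + 750. Dividing through by 5 gives the monic gcd k³ - 8k² - 35k + 150.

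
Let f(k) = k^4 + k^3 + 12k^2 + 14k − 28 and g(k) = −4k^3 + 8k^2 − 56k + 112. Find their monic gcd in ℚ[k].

k^2 + 14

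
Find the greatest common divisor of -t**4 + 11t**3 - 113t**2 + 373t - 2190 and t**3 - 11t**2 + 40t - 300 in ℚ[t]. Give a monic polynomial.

t**2 - t + 30

Euclidean algorithm in ℚ[t]:
  -t**4 + 11t**3 - 113t**2 + 373t - 2190 = (-t)(t**3 - 11t**2 + 40t - 300) + (-73t**2 + 73t - 2190)
  t**3 - 11t**2 + 40t - 300 = (-(1/73)t + 10/73)(-73t**2 + 73t - 2190) + (0)
Last nonzero remainder: -73t**2 + 73t - 2190. Dividing through by -73 gives the monic gcd t**2 - t + 30.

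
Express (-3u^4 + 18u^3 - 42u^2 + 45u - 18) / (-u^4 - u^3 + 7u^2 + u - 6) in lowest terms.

By polynomial division,
  -3u^4 + 18u^3 - 42u^2 + 45u - 18 = (3)(-u^4 - u^3 + 7u^2 + u - 6) + (21u^3 - 63u^2 + 42u)
  -u^4 - u^3 + 7u^2 + u - 6 = (-(1/21)u - 4/21)(21u^3 - 63u^2 + 42u) + (-3u^2 + 9u - 6)
  21u^3 - 63u^2 + 42u = (-7u)(-3u^2 + 9u - 6) + (0)
Last nonzero remainder: -3u^2 + 9u - 6. Dividing through by -3 gives the monic gcd u^2 - 3u + 2.
Cancel u^2 - 3u + 2 from numerator and denominator to get the reduced form.

(3u^2 - 9u + 9)/(u^2 + 4u + 3)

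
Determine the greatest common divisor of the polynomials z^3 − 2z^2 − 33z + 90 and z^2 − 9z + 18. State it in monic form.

By polynomial division,
  z^3 − 2z^2 − 33z + 90 = (z + 7)(z^2 − 9z + 18) + (12z − 36)
  z^2 − 9z + 18 = ((1/12)z − 1/2)(12z − 36) + (0)
Last nonzero remainder: 12z − 36. Dividing through by 12 gives the monic gcd z − 3.

z − 3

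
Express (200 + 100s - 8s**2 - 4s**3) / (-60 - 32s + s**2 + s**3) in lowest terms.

(20 - 4s)/(-6 + s)

Apply the Euclidean algorithm:
  -4s**3 - 8s**2 + 100s + 200 = (-4)(s**3 + s**2 - 32s - 60) + (-4s**2 - 28s - 40)
  s**3 + s**2 - 32s - 60 = (-(1/4)s + 3/2)(-4s**2 - 28s - 40) + (0)
Last nonzero remainder: -4s**2 - 28s - 40. Dividing through by -4 gives the monic gcd s**2 + 7s + 10.
Cancel s**2 + 7s + 10 from numerator and denominator to get the reduced form.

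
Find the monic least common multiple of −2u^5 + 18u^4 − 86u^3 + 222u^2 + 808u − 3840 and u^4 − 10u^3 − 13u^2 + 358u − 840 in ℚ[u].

u^7 − 10u^6 + 10u^5 + 224u^4 − 2099u^3 + 6986u^2 + 15048u − 80640

By polynomial division,
  −2u^5 + 18u^4 − 86u^3 + 222u^2 + 808u − 3840 = (−2u − 2)(u^4 − 10u^3 − 13u^2 + 358u − 840) + (−132u^3 + 912u^2 − 156u − 5520)
  u^4 − 10u^3 − 13u^2 + 358u − 840 = (−(1/132)u + 17/726)(−132u^3 + 912u^2 − 156u − 5520) + (−(4300/121)u^2 + (38700/121)u − 86000/121)
  −132u^3 + 912u^2 − 156u − 5520 = ((3993/1075)u + 8349/1075)(−(4300/121)u^2 + (38700/121)u − 86000/121) + (0)
Last nonzero remainder: −(4300/121)u^2 + (38700/121)u − 86000/121. Dividing through by −4300/121 gives the monic gcd u^2 − 9u + 20.
Then lcm(f, g) = f·g / gcd(f, g); expanding and making the result monic gives the answer.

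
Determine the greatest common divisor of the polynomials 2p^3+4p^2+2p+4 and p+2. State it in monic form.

p+2

Apply the Euclidean algorithm:
  2p^3+4p^2+2p+4 = (2p^2+2)(p+2) + (0)
The last nonzero remainder p+2 is already monic.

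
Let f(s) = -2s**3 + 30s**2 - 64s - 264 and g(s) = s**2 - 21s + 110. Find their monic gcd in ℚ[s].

s - 11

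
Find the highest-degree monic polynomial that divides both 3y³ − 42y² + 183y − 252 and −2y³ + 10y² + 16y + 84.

Repeated division with remainder:
  3y³ − 42y² + 183y − 252 = (−3/2)(−2y³ + 10y² + 16y + 84) + (−27y² + 207y − 126)
  −2y³ + 10y² + 16y + 84 = ((2/27)y + 16/81)(−27y² + 207y − 126) + (−(140/9)y + 980/9)
  −27y² + 207y − 126 = ((243/140)y − 81/70)(−(140/9)y + 980/9) + (0)
Last nonzero remainder: −(140/9)y + 980/9. Dividing through by −140/9 gives the monic gcd y − 7.

y − 7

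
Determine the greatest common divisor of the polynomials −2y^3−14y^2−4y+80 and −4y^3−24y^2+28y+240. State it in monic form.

y^2+9y+20

By polynomial division,
  −2y^3−14y^2−4y+80 = (1/2)(−4y^3−24y^2+28y+240) + (−2y^2−18y−40)
  −4y^3−24y^2+28y+240 = (2y−6)(−2y^2−18y−40) + (0)
Last nonzero remainder: −2y^2−18y−40. Dividing through by −2 gives the monic gcd y^2+9y+20.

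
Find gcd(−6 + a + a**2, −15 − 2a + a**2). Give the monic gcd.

3 + a

By polynomial division,
  a**2 + a − 6 = (a**2 − 2a − 15) + (3a + 9)
  a**2 − 2a − 15 = ((1/3)a − 5/3)(3a + 9) + (0)
Last nonzero remainder: 3a + 9. Dividing through by 3 gives the monic gcd a + 3.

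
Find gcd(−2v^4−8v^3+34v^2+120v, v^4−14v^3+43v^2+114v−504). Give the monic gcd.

v^2−v−12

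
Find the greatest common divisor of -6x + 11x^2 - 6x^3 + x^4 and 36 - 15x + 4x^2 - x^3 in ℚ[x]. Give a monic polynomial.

-3 + x

Repeated division with remainder:
  x^4 - 6x^3 + 11x^2 - 6x = (-x + 2)(-x^3 + 4x^2 - 15x + 36) + (-12x^2 + 60x - 72)
  -x^3 + 4x^2 - 15x + 36 = ((1/12)x + 1/12)(-12x^2 + 60x - 72) + (-14x + 42)
  -12x^2 + 60x - 72 = ((6/7)x - 12/7)(-14x + 42) + (0)
Last nonzero remainder: -14x + 42. Dividing through by -14 gives the monic gcd x - 3.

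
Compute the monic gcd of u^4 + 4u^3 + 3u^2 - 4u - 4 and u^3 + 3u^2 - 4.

By polynomial division,
  u^4 + 4u^3 + 3u^2 - 4u - 4 = (u + 1)(u^3 + 3u^2 - 4) + (0)
The last nonzero remainder u^3 + 3u^2 - 4 is already monic.

u^3 + 3u^2 - 4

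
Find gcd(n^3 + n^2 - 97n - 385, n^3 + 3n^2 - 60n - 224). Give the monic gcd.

Euclidean algorithm in ℚ[n]:
  n^3 + n^2 - 97n - 385 = (n^3 + 3n^2 - 60n - 224) + (-2n^2 - 37n - 161)
  n^3 + 3n^2 - 60n - 224 = (-(1/2)n + 31/4)(-2n^2 - 37n - 161) + ((585/4)n + 4095/4)
  -2n^2 - 37n - 161 = (-(8/585)n - 92/585)((585/4)n + 4095/4) + (0)
Last nonzero remainder: (585/4)n + 4095/4. Dividing through by 585/4 gives the monic gcd n + 7.

n + 7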